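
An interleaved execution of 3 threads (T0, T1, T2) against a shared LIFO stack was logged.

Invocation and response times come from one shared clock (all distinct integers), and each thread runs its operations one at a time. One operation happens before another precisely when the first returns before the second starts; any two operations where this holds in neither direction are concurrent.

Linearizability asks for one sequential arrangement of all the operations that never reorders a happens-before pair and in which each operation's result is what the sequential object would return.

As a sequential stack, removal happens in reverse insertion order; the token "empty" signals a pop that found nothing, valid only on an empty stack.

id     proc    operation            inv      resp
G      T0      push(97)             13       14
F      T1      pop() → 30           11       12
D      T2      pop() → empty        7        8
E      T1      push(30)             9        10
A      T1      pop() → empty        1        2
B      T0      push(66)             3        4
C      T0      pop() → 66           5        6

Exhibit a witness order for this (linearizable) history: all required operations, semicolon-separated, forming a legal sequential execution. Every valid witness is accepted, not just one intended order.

step 1: A pop() → empty — stack <>
step 2: B push(66) — stack <66>
step 3: C pop() → 66 — stack <>
step 4: D pop() → empty — stack <>
step 5: E push(30) — stack <30>
step 6: F pop() → 30 — stack <>
step 7: G push(97) — stack <97>

A; B; C; D; E; F; G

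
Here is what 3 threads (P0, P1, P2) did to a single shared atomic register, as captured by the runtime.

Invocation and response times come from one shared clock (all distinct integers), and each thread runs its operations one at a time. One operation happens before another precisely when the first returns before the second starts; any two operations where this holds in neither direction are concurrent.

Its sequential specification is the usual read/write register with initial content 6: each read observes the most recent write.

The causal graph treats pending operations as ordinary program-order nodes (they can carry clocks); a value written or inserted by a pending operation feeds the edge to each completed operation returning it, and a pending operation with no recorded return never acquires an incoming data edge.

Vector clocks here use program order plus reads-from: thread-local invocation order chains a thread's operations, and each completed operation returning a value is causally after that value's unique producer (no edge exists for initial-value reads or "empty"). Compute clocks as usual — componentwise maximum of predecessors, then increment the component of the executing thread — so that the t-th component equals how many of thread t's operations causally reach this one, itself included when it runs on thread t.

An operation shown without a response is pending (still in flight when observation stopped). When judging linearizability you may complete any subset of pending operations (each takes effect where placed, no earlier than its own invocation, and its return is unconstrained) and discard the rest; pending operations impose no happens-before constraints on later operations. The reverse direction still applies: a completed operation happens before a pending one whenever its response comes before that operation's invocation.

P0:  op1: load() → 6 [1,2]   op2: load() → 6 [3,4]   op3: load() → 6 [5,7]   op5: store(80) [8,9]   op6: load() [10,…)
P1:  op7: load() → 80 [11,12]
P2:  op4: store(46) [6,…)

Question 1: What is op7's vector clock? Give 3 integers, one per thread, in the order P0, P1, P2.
Answer: (4, 1, 0)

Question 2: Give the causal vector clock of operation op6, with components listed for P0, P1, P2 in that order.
Answer: (5, 0, 0)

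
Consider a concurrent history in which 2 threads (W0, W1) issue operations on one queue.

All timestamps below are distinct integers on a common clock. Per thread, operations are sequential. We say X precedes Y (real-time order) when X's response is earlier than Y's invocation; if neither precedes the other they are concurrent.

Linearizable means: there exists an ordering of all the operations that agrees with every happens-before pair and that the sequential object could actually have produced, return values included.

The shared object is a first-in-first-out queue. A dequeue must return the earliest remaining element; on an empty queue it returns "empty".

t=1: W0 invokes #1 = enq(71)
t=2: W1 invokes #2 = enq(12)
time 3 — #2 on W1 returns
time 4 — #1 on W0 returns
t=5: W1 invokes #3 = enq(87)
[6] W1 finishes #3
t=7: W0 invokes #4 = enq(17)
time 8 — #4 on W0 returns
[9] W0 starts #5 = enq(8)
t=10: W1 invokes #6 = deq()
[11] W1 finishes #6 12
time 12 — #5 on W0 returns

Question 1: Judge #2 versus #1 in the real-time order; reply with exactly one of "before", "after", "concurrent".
Answer: concurrent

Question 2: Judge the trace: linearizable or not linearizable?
one valid linearization: #2, #1, #3, #4, #5, #6
step 1: #2 enq(12) — queue <12>
step 2: #1 enq(71) — queue <12,71>
step 3: #3 enq(87) — queue <12,71,87>
step 4: #4 enq(17) — queue <12,71,87,17>
step 5: #5 enq(8) — queue <12,71,87,17,8>
step 6: #6 deq() → 12 — queue <71,87,17,8>

linearizable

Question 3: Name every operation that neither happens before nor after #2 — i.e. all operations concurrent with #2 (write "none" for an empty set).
Answer: #1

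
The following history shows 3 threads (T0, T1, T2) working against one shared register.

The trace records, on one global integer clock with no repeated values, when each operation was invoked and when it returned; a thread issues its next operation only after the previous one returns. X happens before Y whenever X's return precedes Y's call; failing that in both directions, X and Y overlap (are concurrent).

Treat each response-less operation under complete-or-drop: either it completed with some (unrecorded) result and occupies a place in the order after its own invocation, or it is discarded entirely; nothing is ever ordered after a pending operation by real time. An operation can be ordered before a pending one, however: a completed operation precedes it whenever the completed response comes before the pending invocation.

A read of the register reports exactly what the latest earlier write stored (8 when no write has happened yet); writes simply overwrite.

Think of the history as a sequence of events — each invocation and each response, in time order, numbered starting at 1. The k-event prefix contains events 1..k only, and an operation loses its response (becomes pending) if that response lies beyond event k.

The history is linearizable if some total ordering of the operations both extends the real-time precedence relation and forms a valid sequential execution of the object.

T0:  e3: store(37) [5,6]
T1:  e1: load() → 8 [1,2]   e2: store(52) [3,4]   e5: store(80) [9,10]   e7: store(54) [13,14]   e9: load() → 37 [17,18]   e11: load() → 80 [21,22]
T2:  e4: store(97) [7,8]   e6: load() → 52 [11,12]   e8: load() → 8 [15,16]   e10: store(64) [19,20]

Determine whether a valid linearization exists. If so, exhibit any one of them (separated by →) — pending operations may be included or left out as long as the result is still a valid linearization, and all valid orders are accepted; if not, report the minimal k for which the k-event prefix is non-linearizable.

not linearizable — minimal violating prefix: 12 events

through event 11 a valid linearization exists; event 12 (e6 responding at time 12) ends that
exactly one order of the 6 completed ops respects real time; the register replay fails
sample order e1, e2, e3, e4, e5, e6 stalls at step 6 — e6 load() → 52 has no legal effect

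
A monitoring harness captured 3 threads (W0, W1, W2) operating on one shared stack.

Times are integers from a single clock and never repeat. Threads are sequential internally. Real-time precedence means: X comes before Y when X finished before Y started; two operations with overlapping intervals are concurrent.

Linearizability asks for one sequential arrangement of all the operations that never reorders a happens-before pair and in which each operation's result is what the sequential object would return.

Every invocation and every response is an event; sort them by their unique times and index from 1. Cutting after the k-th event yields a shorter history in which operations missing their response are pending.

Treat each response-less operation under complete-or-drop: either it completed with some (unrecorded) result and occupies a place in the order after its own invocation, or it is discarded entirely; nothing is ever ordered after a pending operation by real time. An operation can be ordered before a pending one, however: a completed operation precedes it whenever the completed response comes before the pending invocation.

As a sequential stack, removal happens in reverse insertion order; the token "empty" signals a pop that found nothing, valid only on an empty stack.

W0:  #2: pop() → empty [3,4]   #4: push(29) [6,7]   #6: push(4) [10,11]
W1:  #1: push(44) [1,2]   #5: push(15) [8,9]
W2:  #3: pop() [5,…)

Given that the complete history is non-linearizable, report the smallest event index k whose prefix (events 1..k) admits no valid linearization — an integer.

one valid order for events 1..3 is #1:
1. #1 push(44), leaving stack <44>
adding event 4 (#2 responds at 4) leaves no legal real-time order
for example #1, #2 fails at step 2: #2 pop() → empty is not legal there

4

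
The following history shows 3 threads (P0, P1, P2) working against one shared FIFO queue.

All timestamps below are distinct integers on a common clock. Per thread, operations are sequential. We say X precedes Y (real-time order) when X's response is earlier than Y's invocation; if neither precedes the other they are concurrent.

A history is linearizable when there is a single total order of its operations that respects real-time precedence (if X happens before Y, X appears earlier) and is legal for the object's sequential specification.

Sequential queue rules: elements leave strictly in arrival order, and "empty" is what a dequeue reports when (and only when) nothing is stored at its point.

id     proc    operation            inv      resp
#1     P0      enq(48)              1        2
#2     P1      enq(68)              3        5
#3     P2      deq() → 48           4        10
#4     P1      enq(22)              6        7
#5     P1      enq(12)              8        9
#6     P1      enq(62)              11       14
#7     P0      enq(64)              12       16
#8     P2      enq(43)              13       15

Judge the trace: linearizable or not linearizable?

a witness: #1, #2, #3, #4, #5, #6, #7, #8
after step 1 (#1 enq(48)): queue <48>
after step 2 (#2 enq(68)): queue <48,68>
after step 3 (#3 deq() → 48): queue <68>
after step 4 (#4 enq(22)): queue <68,22>
after step 5 (#5 enq(12)): queue <68,22,12>
after step 6 (#6 enq(62)): queue <68,22,12,62>
after step 7 (#7 enq(64)): queue <68,22,12,62,64>
after step 8 (#8 enq(43)): queue <68,22,12,62,64,43>

linearizable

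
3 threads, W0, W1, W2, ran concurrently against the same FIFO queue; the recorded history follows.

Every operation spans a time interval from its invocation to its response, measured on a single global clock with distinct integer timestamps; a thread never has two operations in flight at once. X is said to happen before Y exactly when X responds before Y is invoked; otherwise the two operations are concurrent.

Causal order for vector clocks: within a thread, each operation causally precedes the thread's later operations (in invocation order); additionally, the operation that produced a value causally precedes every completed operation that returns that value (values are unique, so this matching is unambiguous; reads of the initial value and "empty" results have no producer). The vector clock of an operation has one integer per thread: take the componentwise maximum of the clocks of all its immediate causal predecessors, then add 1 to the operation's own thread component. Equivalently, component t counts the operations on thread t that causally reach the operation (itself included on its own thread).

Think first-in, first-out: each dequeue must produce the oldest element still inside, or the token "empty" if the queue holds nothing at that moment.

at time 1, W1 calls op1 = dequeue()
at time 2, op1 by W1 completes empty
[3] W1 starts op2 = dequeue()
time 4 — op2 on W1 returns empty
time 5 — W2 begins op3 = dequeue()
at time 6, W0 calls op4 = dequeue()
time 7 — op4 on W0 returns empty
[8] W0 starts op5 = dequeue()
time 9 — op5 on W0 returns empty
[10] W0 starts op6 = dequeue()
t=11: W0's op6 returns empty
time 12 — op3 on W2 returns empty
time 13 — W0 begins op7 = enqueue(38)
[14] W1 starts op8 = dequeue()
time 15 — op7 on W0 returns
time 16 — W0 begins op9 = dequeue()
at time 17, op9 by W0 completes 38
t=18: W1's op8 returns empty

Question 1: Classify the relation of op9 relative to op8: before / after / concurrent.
concurrent

op9 spans [16,17], op8 spans [14,18]
the intervals overlap in both directions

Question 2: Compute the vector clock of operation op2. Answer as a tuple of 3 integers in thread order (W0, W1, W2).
(0, 2, 0)

VC(op3, invoked at 5): no causal predecessors; +1 on W2 → (0, 0, 1)
VC(op1, invoked at 1): no causal predecessors; +1 on W1 → (0, 1, 0)
VC(op4, invoked at 6): no causal predecessors; +1 on W0 → (1, 0, 0)
invoked at 3, op2 merges VC(op1)=(0, 1, 0) and bumps W1's slot → (0, 2, 0)
invoked at 8, op5 merges VC(op4)=(1, 0, 0) and bumps W0's slot → (2, 0, 0)
invoked at 14, op8 merges VC(op2)=(0, 2, 0) and bumps W1's slot → (0, 3, 0)
invoked at 10, op6 merges VC(op5)=(2, 0, 0) and bumps W0's slot → (3, 0, 0)
invoked at 13, op7 merges VC(op6)=(3, 0, 0) and bumps W0's slot → (4, 0, 0)
invoked at 16, op9 merges VC(op7)=(4, 0, 0) and bumps W0's slot → (5, 0, 0)
target: VC(op2) = (0, 2, 0)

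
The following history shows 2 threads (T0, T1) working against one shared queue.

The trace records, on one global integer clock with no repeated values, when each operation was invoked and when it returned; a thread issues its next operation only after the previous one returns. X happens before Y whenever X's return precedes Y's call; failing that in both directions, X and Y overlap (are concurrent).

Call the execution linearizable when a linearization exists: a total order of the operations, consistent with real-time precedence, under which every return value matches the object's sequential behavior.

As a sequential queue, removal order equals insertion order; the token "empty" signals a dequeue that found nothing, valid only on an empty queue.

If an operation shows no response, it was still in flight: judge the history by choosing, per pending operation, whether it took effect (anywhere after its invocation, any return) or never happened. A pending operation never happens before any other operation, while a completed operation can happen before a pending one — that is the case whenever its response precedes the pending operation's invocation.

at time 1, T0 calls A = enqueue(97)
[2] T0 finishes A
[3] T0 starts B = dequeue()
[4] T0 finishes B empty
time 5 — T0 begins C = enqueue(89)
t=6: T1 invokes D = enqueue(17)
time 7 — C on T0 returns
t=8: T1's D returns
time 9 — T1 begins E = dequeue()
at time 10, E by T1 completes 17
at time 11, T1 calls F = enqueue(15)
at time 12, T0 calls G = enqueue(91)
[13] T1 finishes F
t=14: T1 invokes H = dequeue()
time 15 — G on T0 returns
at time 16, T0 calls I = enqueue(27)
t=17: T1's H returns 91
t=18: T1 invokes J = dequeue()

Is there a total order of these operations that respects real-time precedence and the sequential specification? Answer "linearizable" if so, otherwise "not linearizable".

events 1..3 are fine; event 4 — the response of B at time 4 — makes the prefix non-linearizable
one real-time candidate order over the 2 completed operations — the queue replay rejects it
e.g. A, B: illegal at step 2, since B dequeue() → empty cannot apply there

not linearizable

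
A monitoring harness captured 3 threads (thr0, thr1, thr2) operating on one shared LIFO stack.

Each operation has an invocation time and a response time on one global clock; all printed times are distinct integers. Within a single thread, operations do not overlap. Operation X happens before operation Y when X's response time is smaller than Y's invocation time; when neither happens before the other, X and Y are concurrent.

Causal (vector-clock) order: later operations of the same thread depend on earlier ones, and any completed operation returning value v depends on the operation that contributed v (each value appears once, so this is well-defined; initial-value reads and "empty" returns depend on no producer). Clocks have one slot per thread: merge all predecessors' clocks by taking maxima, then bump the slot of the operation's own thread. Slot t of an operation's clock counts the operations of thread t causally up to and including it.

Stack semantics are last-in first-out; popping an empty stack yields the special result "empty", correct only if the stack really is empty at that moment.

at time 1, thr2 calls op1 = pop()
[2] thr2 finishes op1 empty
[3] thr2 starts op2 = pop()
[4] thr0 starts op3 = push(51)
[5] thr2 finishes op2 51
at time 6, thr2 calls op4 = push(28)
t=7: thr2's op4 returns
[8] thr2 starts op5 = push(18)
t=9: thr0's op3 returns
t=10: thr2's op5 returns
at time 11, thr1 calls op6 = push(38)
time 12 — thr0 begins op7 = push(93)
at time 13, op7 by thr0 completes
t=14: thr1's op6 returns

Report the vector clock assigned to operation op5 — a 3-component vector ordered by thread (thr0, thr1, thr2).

no predecessors for op1 (invoked 1): thr2 increments from zero → (0, 0, 1)
no predecessors for op6 (invoked 11): thr1 increments from zero → (0, 1, 0)
no predecessors for op3 (invoked 4): thr0 increments from zero → (1, 0, 0)
invoked at 12, op7 merges VC(op3)=(1, 0, 0) and bumps thr0's slot → (2, 0, 0)
invoked at 3, op2 merges VC(op1)=(0, 0, 1), VC(op3)=(1, 0, 0) and bumps thr2's slot → (1, 0, 2)
invoked at 6, op4 merges VC(op2)=(1, 0, 2) and bumps thr2's slot → (1, 0, 3)
invoked at 8, op5 merges VC(op4)=(1, 0, 3) and bumps thr2's slot → (1, 0, 4)
target: VC(op5) = (1, 0, 4)

(1, 0, 4)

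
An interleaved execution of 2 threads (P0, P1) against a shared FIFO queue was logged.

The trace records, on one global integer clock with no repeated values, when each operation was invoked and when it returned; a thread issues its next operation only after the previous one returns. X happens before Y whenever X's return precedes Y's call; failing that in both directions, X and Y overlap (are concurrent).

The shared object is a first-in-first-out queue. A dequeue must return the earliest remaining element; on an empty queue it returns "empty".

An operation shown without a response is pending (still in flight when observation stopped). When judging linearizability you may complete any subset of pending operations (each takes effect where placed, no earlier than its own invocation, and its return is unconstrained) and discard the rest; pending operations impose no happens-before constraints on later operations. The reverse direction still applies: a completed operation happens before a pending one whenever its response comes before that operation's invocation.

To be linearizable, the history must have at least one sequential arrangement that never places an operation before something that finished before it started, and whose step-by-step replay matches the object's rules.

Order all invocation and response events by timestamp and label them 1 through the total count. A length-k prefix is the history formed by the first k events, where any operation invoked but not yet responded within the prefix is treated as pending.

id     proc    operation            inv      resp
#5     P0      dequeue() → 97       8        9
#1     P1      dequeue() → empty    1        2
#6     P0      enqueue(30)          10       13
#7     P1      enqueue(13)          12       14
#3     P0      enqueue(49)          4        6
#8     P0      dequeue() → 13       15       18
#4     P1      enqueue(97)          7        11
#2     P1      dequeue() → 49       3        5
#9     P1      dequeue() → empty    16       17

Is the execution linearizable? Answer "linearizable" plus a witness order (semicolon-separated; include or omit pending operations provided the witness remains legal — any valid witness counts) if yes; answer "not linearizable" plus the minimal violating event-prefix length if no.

events 1..16 are fine; event 17 — the response of #9 at time 17 — makes the prefix non-linearizable
every one of the 10 real-time-consistent orders over 8 completed FIFO queue ops fails the sequential spec
include/drop combinations of the 1 pending operation (#8) were all tried; none helps
one such order, #1, #2, #3, #4, #5, #6, #7, #9 (pending dropped), breaks at step 2 where #2 dequeue() → 49 is illegal
one such order, #1, #2, #3, #4, #5, #7, #6, #9 (pending dropped), breaks at step 2 where #2 dequeue() → 49 is illegal

not linearizable — minimal violating prefix: 17 events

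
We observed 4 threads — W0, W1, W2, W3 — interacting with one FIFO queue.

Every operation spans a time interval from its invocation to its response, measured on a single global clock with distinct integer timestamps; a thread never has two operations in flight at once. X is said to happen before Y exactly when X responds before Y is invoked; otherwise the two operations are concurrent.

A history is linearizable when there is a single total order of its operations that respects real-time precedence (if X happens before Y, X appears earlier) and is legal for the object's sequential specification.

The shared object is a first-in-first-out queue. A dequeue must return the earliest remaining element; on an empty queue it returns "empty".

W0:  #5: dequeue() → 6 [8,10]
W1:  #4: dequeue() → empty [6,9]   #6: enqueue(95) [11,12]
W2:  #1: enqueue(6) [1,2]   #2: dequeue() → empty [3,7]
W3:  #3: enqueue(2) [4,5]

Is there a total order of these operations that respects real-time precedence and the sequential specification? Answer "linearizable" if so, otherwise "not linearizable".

prefix check: 1..6 passes, 1..7 fails once #2's time-7 response joins
checked exhaustively: 2 real-time-consistent orders of 3 completed operations, zero legal FIFO queue replays
every completion of the 1 pending operation (#4) was checked; none linearizes
take #1, #2, #3 (pending dropped): step 2 already fails, because #2 dequeue() → empty cannot occur there
take #1, #3, #2 (pending dropped): step 3 already fails, because #2 dequeue() → empty cannot occur there

not linearizable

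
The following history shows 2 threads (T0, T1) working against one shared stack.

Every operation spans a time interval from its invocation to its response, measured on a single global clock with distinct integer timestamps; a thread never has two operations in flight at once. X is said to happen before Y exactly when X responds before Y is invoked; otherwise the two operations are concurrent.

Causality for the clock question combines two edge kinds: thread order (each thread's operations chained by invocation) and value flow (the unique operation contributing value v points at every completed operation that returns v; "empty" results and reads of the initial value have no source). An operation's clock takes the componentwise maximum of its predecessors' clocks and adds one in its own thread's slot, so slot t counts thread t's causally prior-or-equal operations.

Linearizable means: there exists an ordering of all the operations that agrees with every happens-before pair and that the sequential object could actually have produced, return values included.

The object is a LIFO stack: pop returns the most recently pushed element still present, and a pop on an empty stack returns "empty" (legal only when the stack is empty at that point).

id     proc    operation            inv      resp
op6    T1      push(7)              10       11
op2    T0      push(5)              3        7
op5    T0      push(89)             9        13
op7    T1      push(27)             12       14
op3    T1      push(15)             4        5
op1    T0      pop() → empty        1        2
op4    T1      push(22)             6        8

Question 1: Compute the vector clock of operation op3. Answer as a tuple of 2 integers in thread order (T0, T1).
Answer: (0, 1)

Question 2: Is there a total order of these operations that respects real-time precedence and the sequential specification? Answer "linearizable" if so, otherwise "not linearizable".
linearizable

one valid linearization: op1, op2, op3, op4, op5, op6, op7
after step 1 (op1 pop() → empty): stack <>
after step 2 (op2 push(5)): stack <5>
after step 3 (op3 push(15)): stack <5,15>
after step 4 (op4 push(22)): stack <5,15,22>
after step 5 (op5 push(89)): stack <5,15,22,89>
after step 6 (op6 push(7)): stack <5,15,22,89,7>
after step 7 (op7 push(27)): stack <5,15,22,89,7,27>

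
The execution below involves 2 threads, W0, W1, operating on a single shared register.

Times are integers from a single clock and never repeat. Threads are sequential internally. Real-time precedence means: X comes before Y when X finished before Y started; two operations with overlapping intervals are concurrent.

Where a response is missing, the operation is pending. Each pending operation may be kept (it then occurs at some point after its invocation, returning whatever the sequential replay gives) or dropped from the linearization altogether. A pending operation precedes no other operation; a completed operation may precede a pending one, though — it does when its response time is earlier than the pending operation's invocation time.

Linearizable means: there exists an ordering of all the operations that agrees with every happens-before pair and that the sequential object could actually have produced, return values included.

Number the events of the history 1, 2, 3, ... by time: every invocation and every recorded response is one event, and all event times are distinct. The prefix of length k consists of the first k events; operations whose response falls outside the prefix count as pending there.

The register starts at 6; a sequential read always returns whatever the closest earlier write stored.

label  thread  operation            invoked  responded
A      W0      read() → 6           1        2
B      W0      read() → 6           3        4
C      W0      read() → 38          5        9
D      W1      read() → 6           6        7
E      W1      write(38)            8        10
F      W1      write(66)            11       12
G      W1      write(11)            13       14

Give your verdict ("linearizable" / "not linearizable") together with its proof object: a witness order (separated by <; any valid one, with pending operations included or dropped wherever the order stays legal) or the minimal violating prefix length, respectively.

1. A read() → 6, leaving value 6
2. B read() → 6, leaving value 6
3. D read() → 6, leaving value 6
4. E write(38), leaving value 38
5. C read() → 38, leaving value 38
6. F write(66), leaving value 66
7. G write(11), leaving value 11

linearizable — witness: A < B < D < E < C < F < G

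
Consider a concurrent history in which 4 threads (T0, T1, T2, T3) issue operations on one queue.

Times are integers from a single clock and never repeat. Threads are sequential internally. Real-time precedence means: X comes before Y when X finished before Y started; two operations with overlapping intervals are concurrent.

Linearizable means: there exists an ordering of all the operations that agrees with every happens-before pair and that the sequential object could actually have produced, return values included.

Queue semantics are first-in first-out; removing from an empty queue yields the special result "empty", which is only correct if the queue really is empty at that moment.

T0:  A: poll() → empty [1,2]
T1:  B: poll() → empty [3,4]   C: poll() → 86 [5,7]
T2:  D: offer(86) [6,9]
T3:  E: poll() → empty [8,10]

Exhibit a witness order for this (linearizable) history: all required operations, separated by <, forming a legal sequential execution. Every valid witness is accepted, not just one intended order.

step 1: A poll() → empty — queue <>
step 2: B poll() → empty — queue <>
step 3: D offer(86) — queue <86>
step 4: C poll() → 86 — queue <>
step 5: E poll() → empty — queue <>

A < B < D < C < E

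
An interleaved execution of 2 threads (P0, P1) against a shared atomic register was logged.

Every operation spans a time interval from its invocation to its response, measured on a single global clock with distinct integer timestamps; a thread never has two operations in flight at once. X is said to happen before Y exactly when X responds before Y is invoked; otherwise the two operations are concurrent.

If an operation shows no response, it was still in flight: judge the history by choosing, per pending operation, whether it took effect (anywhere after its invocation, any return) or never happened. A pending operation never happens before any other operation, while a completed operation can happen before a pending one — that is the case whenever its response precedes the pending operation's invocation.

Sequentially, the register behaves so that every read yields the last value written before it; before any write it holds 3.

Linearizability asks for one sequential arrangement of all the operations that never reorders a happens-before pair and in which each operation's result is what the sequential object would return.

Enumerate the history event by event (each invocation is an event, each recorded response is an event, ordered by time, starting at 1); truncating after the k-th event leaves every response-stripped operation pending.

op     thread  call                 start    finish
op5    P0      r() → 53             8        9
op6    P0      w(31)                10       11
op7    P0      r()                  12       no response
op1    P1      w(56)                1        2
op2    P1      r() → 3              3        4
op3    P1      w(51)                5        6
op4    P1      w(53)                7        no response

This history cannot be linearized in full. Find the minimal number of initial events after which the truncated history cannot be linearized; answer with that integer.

events 1..3 are linearizable; a witness order is op1:
step 1: op1 w(56) — value 56
once event 4 joins (op2's response, time 4), exhaustive search finds no witness
one such order, op1, op2, breaks at step 2 where op2 r() → 3 is illegal

4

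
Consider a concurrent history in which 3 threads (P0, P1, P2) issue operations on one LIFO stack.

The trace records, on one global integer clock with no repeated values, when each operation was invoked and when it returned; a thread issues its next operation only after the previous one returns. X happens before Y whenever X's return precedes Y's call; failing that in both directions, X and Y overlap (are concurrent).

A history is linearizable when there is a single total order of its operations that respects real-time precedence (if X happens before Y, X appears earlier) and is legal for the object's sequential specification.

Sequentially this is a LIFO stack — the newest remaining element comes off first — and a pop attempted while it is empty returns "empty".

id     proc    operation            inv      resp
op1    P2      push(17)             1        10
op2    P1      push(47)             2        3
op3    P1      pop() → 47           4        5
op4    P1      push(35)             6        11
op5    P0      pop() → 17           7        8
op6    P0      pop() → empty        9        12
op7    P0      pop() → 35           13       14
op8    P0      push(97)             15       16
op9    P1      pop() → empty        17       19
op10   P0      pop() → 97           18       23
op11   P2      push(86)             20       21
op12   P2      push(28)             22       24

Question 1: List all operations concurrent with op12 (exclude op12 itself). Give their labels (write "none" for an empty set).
op10

op12 spans [22,24]; an op avoiding the whole window 22..24 is ordered, any other is concurrent
op1 [1,10]: before
op2 [2,3]: before
op3 [4,5]: before
op4 [6,11]: before
op5 [7,8]: before
op6 [9,12]: before
op7 [13,14]: before
op8 [15,16]: before
op9 [17,19]: before
op10 [18,23]: concurrent
op11 [20,21]: before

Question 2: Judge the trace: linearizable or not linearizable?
linearizable

a witness: op1, op2, op3, op5, op6, op4, op7, op8, op10, op9, op11, op12
after step 1 (op1 push(17)): stack <17>
after step 2 (op2 push(47)): stack <17,47>
after step 3 (op3 pop() → 47): stack <17>
after step 4 (op5 pop() → 17): stack <>
after step 5 (op6 pop() → empty): stack <>
after step 6 (op4 push(35)): stack <35>
after step 7 (op7 pop() → 35): stack <>
after step 8 (op8 push(97)): stack <97>
after step 9 (op10 pop() → 97): stack <>
after step 10 (op9 pop() → empty): stack <>
after step 11 (op11 push(86)): stack <86>
after step 12 (op12 push(28)): stack <86,28>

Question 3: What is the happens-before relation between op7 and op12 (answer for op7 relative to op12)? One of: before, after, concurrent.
before

op7 spans [13,14], op12 spans [22,24]
resp(op7)=14 < inv(op12)=22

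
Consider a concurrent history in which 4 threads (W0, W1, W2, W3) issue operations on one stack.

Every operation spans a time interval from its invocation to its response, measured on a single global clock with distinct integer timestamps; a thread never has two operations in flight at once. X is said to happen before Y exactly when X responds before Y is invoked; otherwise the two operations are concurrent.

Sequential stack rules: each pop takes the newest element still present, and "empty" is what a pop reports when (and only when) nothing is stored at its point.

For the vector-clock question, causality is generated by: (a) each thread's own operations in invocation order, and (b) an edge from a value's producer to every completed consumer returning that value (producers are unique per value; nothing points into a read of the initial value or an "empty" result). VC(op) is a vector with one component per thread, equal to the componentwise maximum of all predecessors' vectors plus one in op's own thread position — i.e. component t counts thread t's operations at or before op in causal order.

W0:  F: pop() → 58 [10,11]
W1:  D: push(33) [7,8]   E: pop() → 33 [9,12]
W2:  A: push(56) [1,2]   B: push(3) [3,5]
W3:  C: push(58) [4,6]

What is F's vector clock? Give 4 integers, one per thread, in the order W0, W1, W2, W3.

(1, 0, 0, 1)

C, invoked 4, has no incoming edges; only W3's bump applies → (0, 0, 0, 1)
A, invoked 1, has no incoming edges; only W2's bump applies → (0, 0, 1, 0)
D, invoked 7, has no incoming edges; only W1's bump applies → (0, 1, 0, 0)
B, invoked 3, takes VC(A)=(0, 0, 1, 0) under max, adds 1 for W2 → (0, 0, 2, 0)
E, invoked 9, takes VC(D)=(0, 1, 0, 0) under max, adds 1 for W1 → (0, 2, 0, 0)
F, invoked 10, takes VC(C)=(0, 0, 0, 1) under max, adds 1 for W0 → (1, 0, 0, 1)
target: VC(F) = (1, 0, 0, 1)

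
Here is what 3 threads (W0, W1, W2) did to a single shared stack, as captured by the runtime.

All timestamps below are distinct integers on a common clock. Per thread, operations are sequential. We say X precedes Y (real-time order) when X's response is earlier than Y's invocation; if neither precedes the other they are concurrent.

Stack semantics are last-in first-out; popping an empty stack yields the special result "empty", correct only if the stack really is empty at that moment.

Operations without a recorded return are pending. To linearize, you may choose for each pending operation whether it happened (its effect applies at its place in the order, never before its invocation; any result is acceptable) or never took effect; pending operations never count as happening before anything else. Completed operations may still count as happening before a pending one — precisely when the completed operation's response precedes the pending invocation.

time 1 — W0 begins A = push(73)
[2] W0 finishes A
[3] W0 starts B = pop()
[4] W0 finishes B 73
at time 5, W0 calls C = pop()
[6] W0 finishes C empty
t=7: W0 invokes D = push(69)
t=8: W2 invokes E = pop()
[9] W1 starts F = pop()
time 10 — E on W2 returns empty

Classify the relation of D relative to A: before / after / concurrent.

after

D spans [7,…), A spans [1,2]
resp(A)=2 < inv(D)=7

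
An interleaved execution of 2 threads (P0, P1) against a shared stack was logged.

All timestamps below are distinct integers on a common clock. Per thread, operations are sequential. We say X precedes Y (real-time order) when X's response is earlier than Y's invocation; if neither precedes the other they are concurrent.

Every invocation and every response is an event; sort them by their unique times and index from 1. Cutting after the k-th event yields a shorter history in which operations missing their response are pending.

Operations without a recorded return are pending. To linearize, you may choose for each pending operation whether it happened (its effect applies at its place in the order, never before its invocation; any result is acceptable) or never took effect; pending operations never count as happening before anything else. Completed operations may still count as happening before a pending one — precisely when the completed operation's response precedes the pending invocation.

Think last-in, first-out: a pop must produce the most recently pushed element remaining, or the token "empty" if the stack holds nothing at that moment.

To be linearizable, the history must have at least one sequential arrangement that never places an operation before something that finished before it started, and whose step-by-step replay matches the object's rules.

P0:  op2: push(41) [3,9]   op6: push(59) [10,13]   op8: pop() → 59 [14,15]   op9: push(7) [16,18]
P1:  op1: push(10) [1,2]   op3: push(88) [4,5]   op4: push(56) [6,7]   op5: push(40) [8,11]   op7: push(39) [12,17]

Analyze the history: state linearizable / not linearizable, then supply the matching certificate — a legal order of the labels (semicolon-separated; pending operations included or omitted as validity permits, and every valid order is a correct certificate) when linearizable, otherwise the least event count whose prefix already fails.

linearizable — witness: op1; op2; op3; op4; op5; op6; op8; op7; op9

after step 1 (op1 push(10)): stack <10>
after step 2 (op2 push(41)): stack <10,41>
after step 3 (op3 push(88)): stack <10,41,88>
after step 4 (op4 push(56)): stack <10,41,88,56>
after step 5 (op5 push(40)): stack <10,41,88,56,40>
after step 6 (op6 push(59)): stack <10,41,88,56,40,59>
after step 7 (op8 pop() → 59): stack <10,41,88,56,40>
after step 8 (op7 push(39)): stack <10,41,88,56,40,39>
after step 9 (op9 push(7)): stack <10,41,88,56,40,39,7>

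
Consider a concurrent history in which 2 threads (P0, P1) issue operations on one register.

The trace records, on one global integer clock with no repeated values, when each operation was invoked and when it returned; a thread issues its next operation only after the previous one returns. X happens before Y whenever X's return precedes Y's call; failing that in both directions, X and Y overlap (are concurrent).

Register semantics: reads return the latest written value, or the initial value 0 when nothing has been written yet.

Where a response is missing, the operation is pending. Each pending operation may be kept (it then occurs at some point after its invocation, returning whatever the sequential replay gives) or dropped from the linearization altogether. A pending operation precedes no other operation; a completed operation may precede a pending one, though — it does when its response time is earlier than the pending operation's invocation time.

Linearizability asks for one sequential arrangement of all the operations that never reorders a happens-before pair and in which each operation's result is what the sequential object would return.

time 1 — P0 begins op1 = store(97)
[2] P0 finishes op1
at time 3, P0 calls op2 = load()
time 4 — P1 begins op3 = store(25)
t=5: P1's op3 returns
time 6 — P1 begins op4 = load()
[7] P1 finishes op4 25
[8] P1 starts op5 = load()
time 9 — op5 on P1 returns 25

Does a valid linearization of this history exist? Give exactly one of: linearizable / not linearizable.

one valid linearization: op1, op2, op3, op4, op5
after step 1 (op1 store(97)): value 97
after step 2 (op2 load() (pending, included)): value 97
after step 3 (op3 store(25)): value 25
after step 4 (op4 load() → 25): value 25
after step 5 (op5 load() → 25): value 25

linearizable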